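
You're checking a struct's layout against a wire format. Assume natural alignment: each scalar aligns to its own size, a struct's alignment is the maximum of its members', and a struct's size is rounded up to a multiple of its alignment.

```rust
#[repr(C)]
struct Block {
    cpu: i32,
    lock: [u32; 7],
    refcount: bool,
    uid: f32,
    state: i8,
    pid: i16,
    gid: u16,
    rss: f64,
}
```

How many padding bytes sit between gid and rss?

2

cpu at 0 (size 4, align 4) → ends 4
lock at 4 (size 28, align 4) → ends 32
refcount at 32 (size 1, align 1) → ends 33
pad 3 to align 4 for uid
uid at 36 (size 4, align 4) → ends 40
state at 40 (size 1, align 1) → ends 41
pad 1 to align 2 for pid
pid at 42 (size 2, align 2) → ends 44
gid at 44 (size 2, align 2) → ends 46
pad 2 to align 8 for rss
rss at 48 (size 8, align 8) → ends 56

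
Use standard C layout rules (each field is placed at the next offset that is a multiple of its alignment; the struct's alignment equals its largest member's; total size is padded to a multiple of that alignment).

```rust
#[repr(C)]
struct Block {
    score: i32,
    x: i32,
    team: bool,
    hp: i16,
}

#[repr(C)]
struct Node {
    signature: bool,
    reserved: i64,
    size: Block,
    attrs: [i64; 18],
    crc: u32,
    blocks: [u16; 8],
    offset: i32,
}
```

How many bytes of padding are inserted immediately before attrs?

Block: score at 0 (size 4, align 4) → ends 4; x at 4 (size 4, align 4) → ends 8; team at 8 (size 1, align 1) → ends 9; pad 1 to align 2 for hp; hp at 10 (size 2, align 2) → ends 12; total 12 bytes, alignment 4
signature at 0 (size 1, align 1) → ends 1
pad 7 to align 8 for reserved
reserved at 8 (size 8, align 8) → ends 16
size at 16 (size 12, align 4) → ends 28
pad 4 to align 8 for attrs
attrs at 32 (size 144, align 8) → ends 176

4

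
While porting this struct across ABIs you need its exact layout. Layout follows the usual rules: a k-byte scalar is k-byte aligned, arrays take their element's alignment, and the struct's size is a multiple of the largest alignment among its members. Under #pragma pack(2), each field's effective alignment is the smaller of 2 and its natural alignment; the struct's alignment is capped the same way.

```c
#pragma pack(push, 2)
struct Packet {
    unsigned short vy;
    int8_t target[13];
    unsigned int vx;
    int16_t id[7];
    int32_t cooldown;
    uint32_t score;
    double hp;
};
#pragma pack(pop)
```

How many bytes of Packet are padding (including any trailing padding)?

vy at 0 (size 2, align 2) → ends 2
target at 2 (size 13, align 1) → ends 15
pad 1 to align 2 for vx
vx at 16 (size 4, align 2) → ends 20
id at 20 (size 14, align 2) → ends 34
cooldown at 34 (size 4, align 2) → ends 38
score at 38 (size 4, align 2) → ends 42
hp at 42 (size 8, align 2) → ends 50
total 50 bytes, alignment 2
data bytes 49, size 50 → padding 1

1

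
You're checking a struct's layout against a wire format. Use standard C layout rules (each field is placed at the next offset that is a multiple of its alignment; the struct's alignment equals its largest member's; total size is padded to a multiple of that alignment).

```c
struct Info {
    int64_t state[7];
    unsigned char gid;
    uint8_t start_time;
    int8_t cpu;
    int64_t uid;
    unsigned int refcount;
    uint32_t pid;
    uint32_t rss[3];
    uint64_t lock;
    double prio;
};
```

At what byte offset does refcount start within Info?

0..56  state  (56B, 8-aligned)
56..57  gid  (1B, 1-aligned)
57..58  start_time  (1B, 1-aligned)
58..59  cpu  (1B, 1-aligned)
59..64  -- padding (5B)
64..72  uid  (8B, 8-aligned)
72..76  refcount  (4B, 4-aligned)

72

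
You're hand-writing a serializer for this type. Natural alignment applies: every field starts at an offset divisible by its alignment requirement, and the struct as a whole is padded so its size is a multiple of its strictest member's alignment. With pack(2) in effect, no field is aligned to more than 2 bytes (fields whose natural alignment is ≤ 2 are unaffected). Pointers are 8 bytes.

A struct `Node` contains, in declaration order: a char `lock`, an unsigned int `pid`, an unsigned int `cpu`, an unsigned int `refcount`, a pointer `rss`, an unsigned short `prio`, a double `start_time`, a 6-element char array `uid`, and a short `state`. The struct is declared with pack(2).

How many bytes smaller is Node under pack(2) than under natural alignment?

8

natural layout:
  @0: lock [1B, align 1] → 1
  +3 pad (align 4)
  @4: pid [4B, align 4] → 8
  @8: cpu [4B, align 4] → 12
  @12: refcount [4B, align 4] → 16
  @16: rss [8B, align 8] → 24
  @24: prio [2B, align 2] → 26
  +6 pad (align 8)
  @32: start_time [8B, align 8] → 40
  @40: uid [6B, align 1] → 46
  @46: state [2B, align 2] → 48
  size 48, align 8
packed(2) layout:
  @0: lock [1B, align 1] → 1
  +1 pad (align 2)
  @2: pid [4B, align 2] → 6
  @6: cpu [4B, align 2] → 10
  @10: refcount [4B, align 2] → 14
  @14: rss [8B, align 2] → 22
  @22: prio [2B, align 2] → 24
  @24: start_time [8B, align 2] → 32
  @32: uid [6B, align 1] → 38
  @38: state [2B, align 2] → 40
  size 40, align 2
48 − 40 = 8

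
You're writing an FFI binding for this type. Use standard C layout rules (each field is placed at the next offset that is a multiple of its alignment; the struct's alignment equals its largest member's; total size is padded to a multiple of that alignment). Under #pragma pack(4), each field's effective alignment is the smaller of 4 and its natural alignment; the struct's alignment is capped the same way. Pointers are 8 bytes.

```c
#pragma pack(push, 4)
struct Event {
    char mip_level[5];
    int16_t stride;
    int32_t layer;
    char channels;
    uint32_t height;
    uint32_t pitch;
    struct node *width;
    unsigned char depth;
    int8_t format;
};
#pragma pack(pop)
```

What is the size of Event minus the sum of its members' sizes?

6

0..5  mip_level  (5B, 1-aligned)
5..6  -- padding (1B)
6..8  stride  (2B, 2-aligned)
8..12  layer  (4B, 4-aligned)
12..13  channels  (1B, 1-aligned)
13..16  -- padding (3B)
16..20  height  (4B, 4-aligned)
20..24  pitch  (4B, 4-aligned)
24..32  width  (8B, 4-aligned)
32..33  depth  (1B, 1-aligned)
33..34  format  (1B, 1-aligned)
34..36  -- tail padding (2B)
sizeof = 36, alignof = 4
data bytes 30, size 36 → padding 6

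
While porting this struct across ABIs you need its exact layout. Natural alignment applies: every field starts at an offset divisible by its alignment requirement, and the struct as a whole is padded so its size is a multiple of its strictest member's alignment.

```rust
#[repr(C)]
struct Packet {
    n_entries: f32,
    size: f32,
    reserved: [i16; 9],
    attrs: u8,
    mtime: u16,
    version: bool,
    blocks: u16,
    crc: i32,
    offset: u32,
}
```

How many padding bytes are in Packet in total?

0..4  n_entries  (4B, 4-aligned)
4..8  size  (4B, 4-aligned)
8..26  reserved  (18B, 2-aligned)
26..27  attrs  (1B, 1-aligned)
27..28  -- padding (1B)
28..30  mtime  (2B, 2-aligned)
30..31  version  (1B, 1-aligned)
31..32  -- padding (1B)
32..34  blocks  (2B, 2-aligned)
34..36  -- padding (2B)
36..40  crc  (4B, 4-aligned)
40..44  offset  (4B, 4-aligned)
sizeof = 44, alignof = 4
data bytes 40, size 44 → padding 4

4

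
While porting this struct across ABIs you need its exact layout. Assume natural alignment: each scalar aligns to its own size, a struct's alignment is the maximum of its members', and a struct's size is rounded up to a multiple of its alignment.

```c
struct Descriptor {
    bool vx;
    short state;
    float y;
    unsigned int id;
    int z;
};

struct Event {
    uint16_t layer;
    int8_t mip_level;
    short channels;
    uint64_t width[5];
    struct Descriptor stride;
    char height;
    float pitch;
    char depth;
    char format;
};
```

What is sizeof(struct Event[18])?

Descriptor: vx at 0 (size 1, align 1) → ends 1; pad 1 to align 2 for state; state at 2 (size 2, align 2) → ends 4; y at 4 (size 4, align 4) → ends 8; id at 8 (size 4, align 4) → ends 12; z at 12 (size 4, align 4) → ends 16; total 16 bytes, alignment 4
layer at 0 (size 2, align 2) → ends 2
mip_level at 2 (size 1, align 1) → ends 3
pad 1 to align 2 for channels
channels at 4 (size 2, align 2) → ends 6
pad 2 to align 8 for width
width at 8 (size 40, align 8) → ends 48
stride at 48 (size 16, align 4) → ends 64
height at 64 (size 1, align 1) → ends 65
pad 3 to align 4 for pitch
pitch at 68 (size 4, align 4) → ends 72
depth at 72 (size 1, align 1) → ends 73
format at 73 (size 1, align 1) → ends 74
tail pad 6 to reach multiple of 8
total 80 bytes, alignment 8
array of 18: 18 × 80 = 1440

1440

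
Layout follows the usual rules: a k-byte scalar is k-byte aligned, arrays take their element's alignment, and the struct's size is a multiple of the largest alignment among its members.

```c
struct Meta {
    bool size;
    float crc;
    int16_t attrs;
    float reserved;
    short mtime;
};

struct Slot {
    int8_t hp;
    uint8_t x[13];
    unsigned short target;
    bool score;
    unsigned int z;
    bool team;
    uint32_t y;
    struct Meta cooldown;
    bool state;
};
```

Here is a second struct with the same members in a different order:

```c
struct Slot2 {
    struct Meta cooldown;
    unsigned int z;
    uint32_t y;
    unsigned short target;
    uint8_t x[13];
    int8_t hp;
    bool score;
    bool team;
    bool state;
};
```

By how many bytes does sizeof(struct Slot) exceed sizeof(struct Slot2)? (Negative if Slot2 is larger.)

8

Meta: size at 0 (size 1, align 1) → ends 1; pad 3 to align 4 for crc; crc at 4 (size 4, align 4) → ends 8; attrs at 8 (size 2, align 2) → ends 10; pad 2 to align 4 for reserved; reserved at 12 (size 4, align 4) → ends 16; mtime at 16 (size 2, align 2) → ends 18; tail pad 2 to reach multiple of 4; total 20 bytes, alignment 4
hp at 0 (size 1, align 1) → ends 1
x at 1 (size 13, align 1) → ends 14
target at 14 (size 2, align 2) → ends 16
score at 16 (size 1, align 1) → ends 17
pad 3 to align 4 for z
z at 20 (size 4, align 4) → ends 24
team at 24 (size 1, align 1) → ends 25
pad 3 to align 4 for y
y at 28 (size 4, align 4) → ends 32
cooldown at 32 (size 20, align 4) → ends 52
state at 52 (size 1, align 1) → ends 53
tail pad 3 to reach multiple of 4
total 56 bytes, alignment 4
— Slot2 —
cooldown at 0 (size 20, align 4) → ends 20
z at 20 (size 4, align 4) → ends 24
y at 24 (size 4, align 4) → ends 28
target at 28 (size 2, align 2) → ends 30
x at 30 (size 13, align 1) → ends 43
hp at 43 (size 1, align 1) → ends 44
score at 44 (size 1, align 1) → ends 45
team at 45 (size 1, align 1) → ends 46
state at 46 (size 1, align 1) → ends 47
tail pad 1 to reach multiple of 4
total 48 bytes, alignment 4
56 − 48 = 8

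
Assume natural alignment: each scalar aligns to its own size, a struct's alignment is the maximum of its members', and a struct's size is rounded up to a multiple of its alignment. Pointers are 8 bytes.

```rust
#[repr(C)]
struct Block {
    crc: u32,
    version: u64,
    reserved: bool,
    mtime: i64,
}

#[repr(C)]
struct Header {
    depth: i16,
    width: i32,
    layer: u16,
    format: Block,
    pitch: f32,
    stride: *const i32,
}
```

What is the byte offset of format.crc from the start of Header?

16

Block: crc at 0 (size 4, align 4) → ends 4; pad 4 to align 8 for version; version at 8 (size 8, align 8) → ends 16; reserved at 16 (size 1, align 1) → ends 17; pad 7 to align 8 for mtime; mtime at 24 (size 8, align 8) → ends 32; total 32 bytes, alignment 8
depth at 0 (size 2, align 2) → ends 2
pad 2 to align 4 for width
width at 4 (size 4, align 4) → ends 8
layer at 8 (size 2, align 2) → ends 10
pad 6 to align 8 for format
format at 16 (size 32, align 8) → ends 48
within Block: crc at 0
16 + 0 = 16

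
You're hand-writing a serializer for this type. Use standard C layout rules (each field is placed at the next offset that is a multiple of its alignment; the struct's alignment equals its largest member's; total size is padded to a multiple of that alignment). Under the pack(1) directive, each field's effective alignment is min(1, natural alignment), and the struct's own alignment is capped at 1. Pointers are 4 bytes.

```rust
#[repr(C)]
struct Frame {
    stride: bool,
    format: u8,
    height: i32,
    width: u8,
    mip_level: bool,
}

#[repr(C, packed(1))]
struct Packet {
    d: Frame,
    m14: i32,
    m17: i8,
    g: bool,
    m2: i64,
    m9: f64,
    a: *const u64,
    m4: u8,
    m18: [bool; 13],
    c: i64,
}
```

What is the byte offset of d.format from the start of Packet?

1

Frame: stride at 0 (size 1, align 1) → ends 1; format at 1 (size 1, align 1) → ends 2; pad 2 to align 4 for height; height at 4 (size 4, align 4) → ends 8; width at 8 (size 1, align 1) → ends 9; mip_level at 9 (size 1, align 1) → ends 10; tail pad 2 to reach multiple of 4; total 12 bytes, alignment 4
d at 0 (size 12, align 1) → ends 12
within Frame: format at 1
0 + 1 = 1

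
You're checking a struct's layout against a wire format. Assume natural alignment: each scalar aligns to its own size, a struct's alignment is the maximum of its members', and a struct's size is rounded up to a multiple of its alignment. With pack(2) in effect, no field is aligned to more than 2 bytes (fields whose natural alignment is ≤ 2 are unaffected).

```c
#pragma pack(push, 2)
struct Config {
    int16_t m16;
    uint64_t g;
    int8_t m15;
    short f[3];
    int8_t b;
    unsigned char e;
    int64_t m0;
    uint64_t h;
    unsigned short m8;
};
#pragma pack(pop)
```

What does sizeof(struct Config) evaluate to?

38 bytes

0..2  m16  (2B, 2-aligned)
2..10  g  (8B, 2-aligned)
10..11  m15  (1B, 1-aligned)
11..12  -- padding (1B)
12..18  f  (6B, 2-aligned)
18..19  b  (1B, 1-aligned)
19..20  e  (1B, 1-aligned)
20..28  m0  (8B, 2-aligned)
28..36  h  (8B, 2-aligned)
36..38  m8  (2B, 2-aligned)
sizeof = 38, alignof = 2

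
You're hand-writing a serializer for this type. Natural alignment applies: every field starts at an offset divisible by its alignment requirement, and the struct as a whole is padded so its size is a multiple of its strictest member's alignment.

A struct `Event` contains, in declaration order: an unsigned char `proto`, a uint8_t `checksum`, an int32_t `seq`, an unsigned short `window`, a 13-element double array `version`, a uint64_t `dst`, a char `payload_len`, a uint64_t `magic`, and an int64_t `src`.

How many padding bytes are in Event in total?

proto at 0 (size 1, align 1) → ends 1
checksum at 1 (size 1, align 1) → ends 2
pad 2 to align 4 for seq
seq at 4 (size 4, align 4) → ends 8
window at 8 (size 2, align 2) → ends 10
pad 6 to align 8 for version
version at 16 (size 104, align 8) → ends 120
dst at 120 (size 8, align 8) → ends 128
payload_len at 128 (size 1, align 1) → ends 129
pad 7 to align 8 for magic
magic at 136 (size 8, align 8) → ends 144
src at 144 (size 8, align 8) → ends 152
total 152 bytes, alignment 8
data bytes 137, size 152 → padding 15

15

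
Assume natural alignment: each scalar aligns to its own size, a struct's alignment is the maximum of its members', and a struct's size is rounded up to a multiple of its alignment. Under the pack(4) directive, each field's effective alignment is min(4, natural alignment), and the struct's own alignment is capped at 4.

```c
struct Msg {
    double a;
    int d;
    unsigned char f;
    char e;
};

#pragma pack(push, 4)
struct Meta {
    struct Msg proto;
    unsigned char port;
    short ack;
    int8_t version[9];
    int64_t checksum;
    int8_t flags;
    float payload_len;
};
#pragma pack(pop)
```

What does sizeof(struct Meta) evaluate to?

Msg: @0: a [8B, align 8] → 8; @8: d [4B, align 4] → 12; @12: f [1B, align 1] → 13; @13: e [1B, align 1] → 14; +2 tail pad (align 8); size 16, align 8
@0: proto [16B, align 4] → 16
@16: port [1B, align 1] → 17
+1 pad (align 2)
@18: ack [2B, align 2] → 20
@20: version [9B, align 1] → 29
+3 pad (align 4)
@32: checksum [8B, align 4] → 40
@40: flags [1B, align 1] → 41
+3 pad (align 4)
@44: payload_len [4B, align 4] → 48
size 48, align 4

48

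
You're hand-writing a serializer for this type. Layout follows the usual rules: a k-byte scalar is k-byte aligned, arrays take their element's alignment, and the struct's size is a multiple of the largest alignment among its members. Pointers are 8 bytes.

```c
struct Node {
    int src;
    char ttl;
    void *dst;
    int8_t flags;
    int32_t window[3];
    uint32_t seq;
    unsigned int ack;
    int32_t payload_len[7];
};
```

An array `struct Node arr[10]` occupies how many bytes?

@0: src [4B, align 4] → 4
@4: ttl [1B, align 1] → 5
+3 pad (align 8)
@8: dst [8B, align 8] → 16
@16: flags [1B, align 1] → 17
+3 pad (align 4)
@20: window [12B, align 4] → 32
@32: seq [4B, align 4] → 36
@36: ack [4B, align 4] → 40
@40: payload_len [28B, align 4] → 68
+4 tail pad (align 8)
size 72, align 8
array of 10: 10 × 72 = 720

720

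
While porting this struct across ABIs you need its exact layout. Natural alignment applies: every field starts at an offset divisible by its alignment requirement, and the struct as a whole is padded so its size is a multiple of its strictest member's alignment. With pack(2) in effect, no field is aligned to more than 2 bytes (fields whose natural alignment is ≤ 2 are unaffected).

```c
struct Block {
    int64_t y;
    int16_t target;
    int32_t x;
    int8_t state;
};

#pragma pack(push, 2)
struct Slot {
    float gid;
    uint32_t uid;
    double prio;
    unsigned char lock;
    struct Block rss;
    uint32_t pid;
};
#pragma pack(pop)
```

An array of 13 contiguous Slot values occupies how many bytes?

Block: 0..8  y  (8B, 8-aligned); 8..10  target  (2B, 2-aligned); 10..12  -- padding (2B); 12..16  x  (4B, 4-aligned); 16..17  state  (1B, 1-aligned); 17..24  -- tail padding (7B); sizeof = 24, alignof = 8
0..4  gid  (4B, 2-aligned)
4..8  uid  (4B, 2-aligned)
8..16  prio  (8B, 2-aligned)
16..17  lock  (1B, 1-aligned)
17..18  -- padding (1B)
18..42  rss  (24B, 2-aligned)
42..46  pid  (4B, 2-aligned)
sizeof = 46, alignof = 2
array of 13: 13 × 46 = 598

598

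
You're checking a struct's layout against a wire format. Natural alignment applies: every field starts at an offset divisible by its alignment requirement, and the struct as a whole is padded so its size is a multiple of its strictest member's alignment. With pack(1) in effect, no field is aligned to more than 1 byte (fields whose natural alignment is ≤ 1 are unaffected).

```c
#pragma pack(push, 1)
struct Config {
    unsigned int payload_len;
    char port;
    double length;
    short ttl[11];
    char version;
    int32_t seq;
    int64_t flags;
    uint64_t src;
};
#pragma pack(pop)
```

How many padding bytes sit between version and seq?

0..4  payload_len  (4B, 1-aligned)
4..5  port  (1B, 1-aligned)
5..13  length  (8B, 1-aligned)
13..35  ttl  (22B, 1-aligned)
35..36  version  (1B, 1-aligned)
36..40  seq  (4B, 1-aligned)

0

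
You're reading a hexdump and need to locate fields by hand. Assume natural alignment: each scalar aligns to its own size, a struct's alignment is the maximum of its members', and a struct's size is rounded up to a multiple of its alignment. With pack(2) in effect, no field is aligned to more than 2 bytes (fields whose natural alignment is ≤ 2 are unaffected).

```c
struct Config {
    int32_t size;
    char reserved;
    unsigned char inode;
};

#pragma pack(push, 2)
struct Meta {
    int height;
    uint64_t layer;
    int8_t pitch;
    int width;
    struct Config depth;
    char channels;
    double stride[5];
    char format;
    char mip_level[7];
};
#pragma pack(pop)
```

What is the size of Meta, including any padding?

76 bytes

Config: 0..4  size  (4B, 4-aligned); 4..5  reserved  (1B, 1-aligned); 5..6  inode  (1B, 1-aligned); 6..8  -- tail padding (2B); sizeof = 8, alignof = 4
0..4  height  (4B, 2-aligned)
4..12  layer  (8B, 2-aligned)
12..13  pitch  (1B, 1-aligned)
13..14  -- padding (1B)
14..18  width  (4B, 2-aligned)
18..26  depth  (8B, 2-aligned)
26..27  channels  (1B, 1-aligned)
27..28  -- padding (1B)
28..68  stride  (40B, 2-aligned)
68..69  format  (1B, 1-aligned)
69..76  mip_level  (7B, 1-aligned)
sizeof = 76, alignof = 2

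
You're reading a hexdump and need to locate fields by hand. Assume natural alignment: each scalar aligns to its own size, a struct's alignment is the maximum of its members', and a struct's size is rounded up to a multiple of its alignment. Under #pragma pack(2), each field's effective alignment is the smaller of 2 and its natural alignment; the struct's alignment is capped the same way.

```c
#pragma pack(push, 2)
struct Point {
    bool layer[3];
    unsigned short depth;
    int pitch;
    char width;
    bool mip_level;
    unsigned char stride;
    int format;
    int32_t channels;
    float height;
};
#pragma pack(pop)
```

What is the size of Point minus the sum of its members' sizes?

2

0..3  layer  (3B, 1-aligned)
3..4  -- padding (1B)
4..6  depth  (2B, 2-aligned)
6..10  pitch  (4B, 2-aligned)
10..11  width  (1B, 1-aligned)
11..12  mip_level  (1B, 1-aligned)
12..13  stride  (1B, 1-aligned)
13..14  -- padding (1B)
14..18  format  (4B, 2-aligned)
18..22  channels  (4B, 2-aligned)
22..26  height  (4B, 2-aligned)
sizeof = 26, alignof = 2
data bytes 24, size 26 → padding 2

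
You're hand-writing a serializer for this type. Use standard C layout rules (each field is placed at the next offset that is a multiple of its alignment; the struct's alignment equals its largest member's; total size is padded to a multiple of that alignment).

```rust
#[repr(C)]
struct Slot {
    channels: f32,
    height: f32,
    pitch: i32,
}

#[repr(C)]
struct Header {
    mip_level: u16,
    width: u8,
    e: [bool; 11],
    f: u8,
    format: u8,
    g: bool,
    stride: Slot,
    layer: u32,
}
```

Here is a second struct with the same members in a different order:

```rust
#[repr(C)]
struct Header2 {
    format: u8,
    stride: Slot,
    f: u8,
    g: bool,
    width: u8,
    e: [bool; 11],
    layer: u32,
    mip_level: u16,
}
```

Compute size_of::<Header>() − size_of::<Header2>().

-4

Slot: channels at 0 (size 4, align 4) → ends 4; height at 4 (size 4, align 4) → ends 8; pitch at 8 (size 4, align 4) → ends 12; total 12 bytes, alignment 4
mip_level at 0 (size 2, align 2) → ends 2
width at 2 (size 1, align 1) → ends 3
e at 3 (size 11, align 1) → ends 14
f at 14 (size 1, align 1) → ends 15
format at 15 (size 1, align 1) → ends 16
g at 16 (size 1, align 1) → ends 17
pad 3 to align 4 for stride
stride at 20 (size 12, align 4) → ends 32
layer at 32 (size 4, align 4) → ends 36
total 36 bytes, alignment 4
— Header2 —
format at 0 (size 1, align 1) → ends 1
pad 3 to align 4 for stride
stride at 4 (size 12, align 4) → ends 16
f at 16 (size 1, align 1) → ends 17
g at 17 (size 1, align 1) → ends 18
width at 18 (size 1, align 1) → ends 19
e at 19 (size 11, align 1) → ends 30
pad 2 to align 4 for layer
layer at 32 (size 4, align 4) → ends 36
mip_level at 36 (size 2, align 2) → ends 38
tail pad 2 to reach multiple of 4
total 40 bytes, alignment 4
36 − 40 = -4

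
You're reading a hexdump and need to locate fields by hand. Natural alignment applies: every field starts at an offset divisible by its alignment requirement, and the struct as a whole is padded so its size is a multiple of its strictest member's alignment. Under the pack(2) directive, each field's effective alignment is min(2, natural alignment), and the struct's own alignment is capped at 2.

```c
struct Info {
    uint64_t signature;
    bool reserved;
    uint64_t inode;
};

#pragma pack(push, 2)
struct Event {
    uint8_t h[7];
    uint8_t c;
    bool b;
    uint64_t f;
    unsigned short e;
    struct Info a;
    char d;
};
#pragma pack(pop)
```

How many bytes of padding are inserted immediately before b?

Info: 0..8  signature  (8B, 8-aligned); 8..9  reserved  (1B, 1-aligned); 9..16  -- padding (7B); 16..24  inode  (8B, 8-aligned); sizeof = 24, alignof = 8
0..7  h  (7B, 1-aligned)
7..8  c  (1B, 1-aligned)
8..9  b  (1B, 1-aligned)

0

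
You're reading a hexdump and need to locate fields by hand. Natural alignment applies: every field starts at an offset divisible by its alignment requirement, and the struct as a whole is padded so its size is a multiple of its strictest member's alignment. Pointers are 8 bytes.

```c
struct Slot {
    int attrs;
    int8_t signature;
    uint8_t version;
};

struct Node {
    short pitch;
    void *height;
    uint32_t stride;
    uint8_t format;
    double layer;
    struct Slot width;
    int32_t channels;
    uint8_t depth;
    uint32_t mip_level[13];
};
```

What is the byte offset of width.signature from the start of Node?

36

Slot: attrs at 0 (size 4, align 4) → ends 4; signature at 4 (size 1, align 1) → ends 5; version at 5 (size 1, align 1) → ends 6; tail pad 2 to reach multiple of 4; total 8 bytes, alignment 4
pitch at 0 (size 2, align 2) → ends 2
pad 6 to align 8 for height
height at 8 (size 8, align 8) → ends 16
stride at 16 (size 4, align 4) → ends 20
format at 20 (size 1, align 1) → ends 21
pad 3 to align 8 for layer
layer at 24 (size 8, align 8) → ends 32
width at 32 (size 8, align 4) → ends 40
within Slot: signature at 4
32 + 4 = 36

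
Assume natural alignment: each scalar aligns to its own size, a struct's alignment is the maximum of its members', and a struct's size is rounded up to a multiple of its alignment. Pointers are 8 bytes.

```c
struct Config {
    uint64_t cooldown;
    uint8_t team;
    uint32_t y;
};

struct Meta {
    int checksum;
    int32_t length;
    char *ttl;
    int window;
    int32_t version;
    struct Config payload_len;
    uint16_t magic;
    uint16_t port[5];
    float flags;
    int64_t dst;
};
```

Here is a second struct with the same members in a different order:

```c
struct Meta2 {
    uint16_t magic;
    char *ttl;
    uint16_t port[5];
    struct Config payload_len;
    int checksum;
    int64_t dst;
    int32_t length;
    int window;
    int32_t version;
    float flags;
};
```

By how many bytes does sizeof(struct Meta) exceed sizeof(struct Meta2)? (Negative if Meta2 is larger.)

-16

Config: cooldown at 0 (size 8, align 8) → ends 8; team at 8 (size 1, align 1) → ends 9; pad 3 to align 4 for y; y at 12 (size 4, align 4) → ends 16; total 16 bytes, alignment 8
checksum at 0 (size 4, align 4) → ends 4
length at 4 (size 4, align 4) → ends 8
ttl at 8 (size 8, align 8) → ends 16
window at 16 (size 4, align 4) → ends 20
version at 20 (size 4, align 4) → ends 24
payload_len at 24 (size 16, align 8) → ends 40
magic at 40 (size 2, align 2) → ends 42
port at 42 (size 10, align 2) → ends 52
flags at 52 (size 4, align 4) → ends 56
dst at 56 (size 8, align 8) → ends 64
total 64 bytes, alignment 8
— Meta2 —
magic at 0 (size 2, align 2) → ends 2
pad 6 to align 8 for ttl
ttl at 8 (size 8, align 8) → ends 16
port at 16 (size 10, align 2) → ends 26
pad 6 to align 8 for payload_len
payload_len at 32 (size 16, align 8) → ends 48
checksum at 48 (size 4, align 4) → ends 52
pad 4 to align 8 for dst
dst at 56 (size 8, align 8) → ends 64
length at 64 (size 4, align 4) → ends 68
window at 68 (size 4, align 4) → ends 72
version at 72 (size 4, align 4) → ends 76
flags at 76 (size 4, align 4) → ends 80
total 80 bytes, alignment 8
64 − 80 = -16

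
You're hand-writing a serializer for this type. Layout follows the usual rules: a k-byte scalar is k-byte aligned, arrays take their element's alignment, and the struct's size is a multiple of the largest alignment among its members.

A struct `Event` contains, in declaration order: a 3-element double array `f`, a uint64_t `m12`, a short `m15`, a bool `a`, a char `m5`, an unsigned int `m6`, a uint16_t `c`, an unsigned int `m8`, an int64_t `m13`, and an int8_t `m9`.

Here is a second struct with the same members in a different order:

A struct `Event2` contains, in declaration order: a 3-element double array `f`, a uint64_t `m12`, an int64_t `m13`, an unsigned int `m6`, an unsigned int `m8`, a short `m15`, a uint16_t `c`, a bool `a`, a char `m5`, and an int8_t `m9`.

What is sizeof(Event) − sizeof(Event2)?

0..24  f  (24B, 8-aligned)
24..32  m12  (8B, 8-aligned)
32..34  m15  (2B, 2-aligned)
34..35  a  (1B, 1-aligned)
35..36  m5  (1B, 1-aligned)
36..40  m6  (4B, 4-aligned)
40..42  c  (2B, 2-aligned)
42..44  -- padding (2B)
44..48  m8  (4B, 4-aligned)
48..56  m13  (8B, 8-aligned)
56..57  m9  (1B, 1-aligned)
57..64  -- tail padding (7B)
sizeof = 64, alignof = 8
— Event2 —
0..24  f  (24B, 8-aligned)
24..32  m12  (8B, 8-aligned)
32..40  m13  (8B, 8-aligned)
40..44  m6  (4B, 4-aligned)
44..48  m8  (4B, 4-aligned)
48..50  m15  (2B, 2-aligned)
50..52  c  (2B, 2-aligned)
52..53  a  (1B, 1-aligned)
53..54  m5  (1B, 1-aligned)
54..55  m9  (1B, 1-aligned)
55..56  -- tail padding (1B)
sizeof = 56, alignof = 8
64 − 56 = 8

8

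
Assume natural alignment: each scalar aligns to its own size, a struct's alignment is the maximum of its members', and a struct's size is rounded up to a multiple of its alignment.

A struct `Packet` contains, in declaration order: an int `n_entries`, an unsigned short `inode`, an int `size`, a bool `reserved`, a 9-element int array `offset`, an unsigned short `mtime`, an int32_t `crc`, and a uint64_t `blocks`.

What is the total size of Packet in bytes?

72 bytes

0..4  n_entries  (4B, 4-aligned)
4..6  inode  (2B, 2-aligned)
6..8  -- padding (2B)
8..12  size  (4B, 4-aligned)
12..13  reserved  (1B, 1-aligned)
13..16  -- padding (3B)
16..52  offset  (36B, 4-aligned)
52..54  mtime  (2B, 2-aligned)
54..56  -- padding (2B)
56..60  crc  (4B, 4-aligned)
60..64  -- padding (4B)
64..72  blocks  (8B, 8-aligned)
sizeof = 72, alignof = 8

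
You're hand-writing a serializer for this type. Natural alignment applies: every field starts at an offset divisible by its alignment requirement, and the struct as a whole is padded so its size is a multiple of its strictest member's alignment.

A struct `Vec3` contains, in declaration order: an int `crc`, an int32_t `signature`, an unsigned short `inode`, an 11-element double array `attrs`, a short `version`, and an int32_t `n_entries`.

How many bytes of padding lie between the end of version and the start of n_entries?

0..4  crc  (4B, 4-aligned)
4..8  signature  (4B, 4-aligned)
8..10  inode  (2B, 2-aligned)
10..16  -- padding (6B)
16..104  attrs  (88B, 8-aligned)
104..106  version  (2B, 2-aligned)
106..108  -- padding (2B)
108..112  n_entries  (4B, 4-aligned)

2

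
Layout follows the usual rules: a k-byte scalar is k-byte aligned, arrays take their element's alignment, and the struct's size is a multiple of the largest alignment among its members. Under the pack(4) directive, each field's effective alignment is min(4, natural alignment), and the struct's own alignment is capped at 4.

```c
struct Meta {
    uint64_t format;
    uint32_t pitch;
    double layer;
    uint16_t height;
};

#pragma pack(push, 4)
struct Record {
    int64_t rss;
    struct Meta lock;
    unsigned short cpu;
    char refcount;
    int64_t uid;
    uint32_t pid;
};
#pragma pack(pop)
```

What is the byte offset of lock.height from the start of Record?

Meta: format at 0 (size 8, align 8) → ends 8; pitch at 8 (size 4, align 4) → ends 12; pad 4 to align 8 for layer; layer at 16 (size 8, align 8) → ends 24; height at 24 (size 2, align 2) → ends 26; tail pad 6 to reach multiple of 8; total 32 bytes, alignment 8
rss at 0 (size 8, align 4) → ends 8
lock at 8 (size 32, align 4) → ends 40
within Meta: height at 24
8 + 24 = 32

32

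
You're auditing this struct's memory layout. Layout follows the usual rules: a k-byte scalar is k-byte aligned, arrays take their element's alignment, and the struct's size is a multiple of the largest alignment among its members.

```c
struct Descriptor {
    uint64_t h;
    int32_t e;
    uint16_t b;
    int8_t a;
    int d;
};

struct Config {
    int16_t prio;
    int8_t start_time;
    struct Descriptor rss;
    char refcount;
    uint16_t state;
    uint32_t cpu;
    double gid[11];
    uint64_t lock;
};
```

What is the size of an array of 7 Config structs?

Descriptor: @0: h [8B, align 8] → 8; @8: e [4B, align 4] → 12; @12: b [2B, align 2] → 14; @14: a [1B, align 1] → 15; +1 pad (align 4); @16: d [4B, align 4] → 20; +4 tail pad (align 8); size 24, align 8
@0: prio [2B, align 2] → 2
@2: start_time [1B, align 1] → 3
+5 pad (align 8)
@8: rss [24B, align 8] → 32
@32: refcount [1B, align 1] → 33
+1 pad (align 2)
@34: state [2B, align 2] → 36
@36: cpu [4B, align 4] → 40
@40: gid [88B, align 8] → 128
@128: lock [8B, align 8] → 136
size 136, align 8
array of 7: 7 × 136 = 952

952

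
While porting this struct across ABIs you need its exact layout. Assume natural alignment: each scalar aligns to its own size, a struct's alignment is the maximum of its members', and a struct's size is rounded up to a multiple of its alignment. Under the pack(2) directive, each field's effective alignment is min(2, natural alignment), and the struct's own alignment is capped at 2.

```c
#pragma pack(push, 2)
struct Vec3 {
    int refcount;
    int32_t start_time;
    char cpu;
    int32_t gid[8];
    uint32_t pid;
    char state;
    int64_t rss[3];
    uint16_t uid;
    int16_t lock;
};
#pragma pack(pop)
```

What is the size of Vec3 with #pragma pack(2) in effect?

76

0..4  refcount  (4B, 2-aligned)
4..8  start_time  (4B, 2-aligned)
8..9  cpu  (1B, 1-aligned)
9..10  -- padding (1B)
10..42  gid  (32B, 2-aligned)
42..46  pid  (4B, 2-aligned)
46..47  state  (1B, 1-aligned)
47..48  -- padding (1B)
48..72  rss  (24B, 2-aligned)
72..74  uid  (2B, 2-aligned)
74..76  lock  (2B, 2-aligned)
sizeof = 76, alignof = 2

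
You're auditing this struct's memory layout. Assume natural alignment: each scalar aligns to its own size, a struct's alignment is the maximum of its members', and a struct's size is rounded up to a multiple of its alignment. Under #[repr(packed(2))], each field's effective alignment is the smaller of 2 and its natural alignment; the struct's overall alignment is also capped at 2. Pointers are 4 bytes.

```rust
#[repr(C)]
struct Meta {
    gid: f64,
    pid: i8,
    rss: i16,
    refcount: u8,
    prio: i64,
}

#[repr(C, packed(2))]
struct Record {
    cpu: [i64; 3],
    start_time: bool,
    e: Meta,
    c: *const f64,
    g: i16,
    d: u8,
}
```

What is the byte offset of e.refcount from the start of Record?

Meta: 0..8  gid  (8B, 8-aligned); 8..9  pid  (1B, 1-aligned); 9..10  -- padding (1B); 10..12  rss  (2B, 2-aligned); 12..13  refcount  (1B, 1-aligned); 13..16  -- padding (3B); 16..24  prio  (8B, 8-aligned); sizeof = 24, alignof = 8
0..24  cpu  (24B, 2-aligned)
24..25  start_time  (1B, 1-aligned)
25..26  -- padding (1B)
26..50  e  (24B, 2-aligned)
within Meta: refcount at 12
26 + 12 = 38

38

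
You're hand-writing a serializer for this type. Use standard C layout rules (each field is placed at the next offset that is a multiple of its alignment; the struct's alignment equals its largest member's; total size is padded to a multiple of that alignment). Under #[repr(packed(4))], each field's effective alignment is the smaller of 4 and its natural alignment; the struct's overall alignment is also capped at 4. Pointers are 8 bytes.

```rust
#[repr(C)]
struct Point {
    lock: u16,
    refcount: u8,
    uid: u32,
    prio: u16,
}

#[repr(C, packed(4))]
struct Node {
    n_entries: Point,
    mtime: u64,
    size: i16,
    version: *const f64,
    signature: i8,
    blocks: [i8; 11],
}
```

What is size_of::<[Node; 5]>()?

220

Point: @0: lock [2B, align 2] → 2; @2: refcount [1B, align 1] → 3; +1 pad (align 4); @4: uid [4B, align 4] → 8; @8: prio [2B, align 2] → 10; +2 tail pad (align 4); size 12, align 4
@0: n_entries [12B, align 4] → 12
@12: mtime [8B, align 4] → 20
@20: size [2B, align 2] → 22
+2 pad (align 4)
@24: version [8B, align 4] → 32
@32: signature [1B, align 1] → 33
@33: blocks [11B, align 1] → 44
size 44, align 4
array of 5: 5 × 44 = 220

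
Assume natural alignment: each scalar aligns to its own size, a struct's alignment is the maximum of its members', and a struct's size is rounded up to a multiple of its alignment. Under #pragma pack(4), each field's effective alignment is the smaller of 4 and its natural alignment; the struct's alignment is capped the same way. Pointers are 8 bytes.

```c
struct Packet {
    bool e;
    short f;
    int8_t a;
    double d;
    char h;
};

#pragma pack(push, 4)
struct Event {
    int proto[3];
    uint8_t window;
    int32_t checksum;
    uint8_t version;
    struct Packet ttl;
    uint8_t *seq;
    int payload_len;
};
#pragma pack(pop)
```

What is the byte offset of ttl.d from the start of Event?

Packet: @0: e [1B, align 1] → 1; +1 pad (align 2); @2: f [2B, align 2] → 4; @4: a [1B, align 1] → 5; +3 pad (align 8); @8: d [8B, align 8] → 16; @16: h [1B, align 1] → 17; +7 tail pad (align 8); size 24, align 8
@0: proto [12B, align 4] → 12
@12: window [1B, align 1] → 13
+3 pad (align 4)
@16: checksum [4B, align 4] → 20
@20: version [1B, align 1] → 21
+3 pad (align 4)
@24: ttl [24B, align 4] → 48
within Packet: d at 8
24 + 8 = 32

32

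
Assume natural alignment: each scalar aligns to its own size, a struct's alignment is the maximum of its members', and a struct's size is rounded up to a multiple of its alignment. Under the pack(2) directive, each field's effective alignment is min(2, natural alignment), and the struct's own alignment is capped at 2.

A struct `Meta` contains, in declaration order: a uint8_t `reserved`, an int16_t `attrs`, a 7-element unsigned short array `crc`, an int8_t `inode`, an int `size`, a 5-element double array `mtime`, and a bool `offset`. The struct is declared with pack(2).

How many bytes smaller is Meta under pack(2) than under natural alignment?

natural layout:
  @0: reserved [1B, align 1] → 1
  +1 pad (align 2)
  @2: attrs [2B, align 2] → 4
  @4: crc [14B, align 2] → 18
  @18: inode [1B, align 1] → 19
  +1 pad (align 4)
  @20: size [4B, align 4] → 24
  @24: mtime [40B, align 8] → 64
  @64: offset [1B, align 1] → 65
  +7 tail pad (align 8)
  size 72, align 8
packed(2) layout:
  @0: reserved [1B, align 1] → 1
  +1 pad (align 2)
  @2: attrs [2B, align 2] → 4
  @4: crc [14B, align 2] → 18
  @18: inode [1B, align 1] → 19
  +1 pad (align 2)
  @20: size [4B, align 2] → 24
  @24: mtime [40B, align 2] → 64
  @64: offset [1B, align 1] → 65
  +1 tail pad (align 2)
  size 66, align 2
72 − 66 = 6

6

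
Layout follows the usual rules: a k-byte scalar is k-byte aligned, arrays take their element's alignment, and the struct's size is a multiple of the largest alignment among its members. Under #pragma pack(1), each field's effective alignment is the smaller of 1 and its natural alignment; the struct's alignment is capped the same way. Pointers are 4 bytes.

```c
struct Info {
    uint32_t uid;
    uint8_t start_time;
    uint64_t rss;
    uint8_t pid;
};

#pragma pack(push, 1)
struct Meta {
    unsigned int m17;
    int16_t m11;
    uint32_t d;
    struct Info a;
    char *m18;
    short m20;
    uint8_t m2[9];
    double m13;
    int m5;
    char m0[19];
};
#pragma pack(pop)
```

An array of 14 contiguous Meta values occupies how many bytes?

Info: 0..4  uid  (4B, 4-aligned); 4..5  start_time  (1B, 1-aligned); 5..8  -- padding (3B); 8..16  rss  (8B, 8-aligned); 16..17  pid  (1B, 1-aligned); 17..24  -- tail padding (7B); sizeof = 24, alignof = 8
0..4  m17  (4B, 1-aligned)
4..6  m11  (2B, 1-aligned)
6..10  d  (4B, 1-aligned)
10..34  a  (24B, 1-aligned)
34..38  m18  (4B, 1-aligned)
38..40  m20  (2B, 1-aligned)
40..49  m2  (9B, 1-aligned)
49..57  m13  (8B, 1-aligned)
57..61  m5  (4B, 1-aligned)
61..80  m0  (19B, 1-aligned)
sizeof = 80, alignof = 1
array of 14: 14 × 80 = 1120

1120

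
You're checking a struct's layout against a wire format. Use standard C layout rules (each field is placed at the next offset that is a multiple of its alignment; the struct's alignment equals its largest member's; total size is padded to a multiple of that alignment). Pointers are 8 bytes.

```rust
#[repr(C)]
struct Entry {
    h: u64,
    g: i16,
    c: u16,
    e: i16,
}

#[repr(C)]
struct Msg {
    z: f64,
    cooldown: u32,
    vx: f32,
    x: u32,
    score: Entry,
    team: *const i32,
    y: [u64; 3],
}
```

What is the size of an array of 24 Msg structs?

1728

Entry: h at 0 (size 8, align 8) → ends 8; g at 8 (size 2, align 2) → ends 10; c at 10 (size 2, align 2) → ends 12; e at 12 (size 2, align 2) → ends 14; tail pad 2 to reach multiple of 8; total 16 bytes, alignment 8
z at 0 (size 8, align 8) → ends 8
cooldown at 8 (size 4, align 4) → ends 12
vx at 12 (size 4, align 4) → ends 16
x at 16 (size 4, align 4) → ends 20
pad 4 to align 8 for score
score at 24 (size 16, align 8) → ends 40
team at 40 (size 8, align 8) → ends 48
y at 48 (size 24, align 8) → ends 72
total 72 bytes, alignment 8
array of 24: 24 × 72 = 1728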